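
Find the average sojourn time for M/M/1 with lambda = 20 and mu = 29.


W = 1/(mu - lambda) = 1/(29 - 20) = 0.1111 hours

0.1111 hours


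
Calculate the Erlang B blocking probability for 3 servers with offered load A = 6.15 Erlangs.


B(N,A) = (A^N/N!) / sum(A^k/k!, k=0..N) with N=3, A=6.15 = 0.598

0.598


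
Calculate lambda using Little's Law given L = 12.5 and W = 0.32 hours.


lambda = L / W = 12.5 / 0.32 = 39.06 per hour

39.06 per hour


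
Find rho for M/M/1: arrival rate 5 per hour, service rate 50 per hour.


rho = lambda/mu = 5/50 = 0.1

0.1


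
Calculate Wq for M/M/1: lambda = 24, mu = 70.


rho = 24/70; Wq = rho/(mu - lambda) = 0.0075 hours

0.0075 hours


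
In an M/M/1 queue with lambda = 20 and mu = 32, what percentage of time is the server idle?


Idle fraction = (1 - rho) * 100 = (1 - 20/32) * 100 = 37.5%

37.5%


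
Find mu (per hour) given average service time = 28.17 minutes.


mu = 60 / avg_service_time = 60 / 28.17 = 2.13 per hour

2.13 per hour


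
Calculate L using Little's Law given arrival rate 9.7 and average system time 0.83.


L = lambda * W = 9.7 * 0.83 = 8.05

8.05


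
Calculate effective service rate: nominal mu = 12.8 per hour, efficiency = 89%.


Effective rate = mu * efficiency = 12.8 * 0.89 = 11.39 per hour

11.39 per hour


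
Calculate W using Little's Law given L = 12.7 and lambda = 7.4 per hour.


W = L / lambda = 12.7 / 7.4 = 1.7162 hours

1.7162 hours


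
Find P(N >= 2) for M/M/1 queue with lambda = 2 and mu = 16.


P(N >= 2) = rho^2 = (2/16)^2 = 0.0156

0.0156


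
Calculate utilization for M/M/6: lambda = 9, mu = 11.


rho = lambda/(c*mu) = 9/(6*11) = 0.1364

0.1364


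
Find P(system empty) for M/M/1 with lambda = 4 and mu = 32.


P0 = 1 - rho = 1 - 4/32 = 0.875

0.875


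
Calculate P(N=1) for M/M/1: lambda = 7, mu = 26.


rho = 7/26; P(n) = (1-rho)*rho^n = (1-7/26)*(7/26)^1 = 0.1967

0.1967


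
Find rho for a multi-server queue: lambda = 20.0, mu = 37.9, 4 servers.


rho = lambda / (c * mu) = 20.0 / (4 * 37.9) = 0.1319

0.1319


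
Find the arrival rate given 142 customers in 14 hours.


lambda = total arrivals / time = 142 / 14 = 10.14 per hour

10.14 per hour


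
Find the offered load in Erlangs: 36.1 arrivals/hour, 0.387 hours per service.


Offered load a = lambda * E[S] = 36.1 * 0.387 = 13.97 Erlangs

13.97 Erlangs


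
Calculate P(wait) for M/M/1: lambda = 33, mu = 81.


P(wait) = rho = lambda/mu = 33/81 = 0.4074

0.4074


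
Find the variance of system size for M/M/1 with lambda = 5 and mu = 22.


rho = 5/22; Var(N) = rho/(1-rho)^2 = 0.38

0.38


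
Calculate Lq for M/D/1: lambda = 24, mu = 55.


M/D/1: Lq = rho^2 / (2*(1-rho)) where rho = 24/55; Lq = 0.17

0.17


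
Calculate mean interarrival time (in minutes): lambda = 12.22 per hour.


Mean interarrival time = 60/lambda = 60/12.22 = 4.91 minutes

4.91 minutes


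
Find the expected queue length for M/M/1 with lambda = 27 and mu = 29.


rho = 27/29; Lq = rho^2/(1-rho) = 12.57

12.57


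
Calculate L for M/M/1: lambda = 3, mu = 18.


rho = 3/18; L = rho/(1-rho) = 0.2

0.2


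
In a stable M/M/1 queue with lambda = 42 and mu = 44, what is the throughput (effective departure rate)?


For a stable queue (lambda < mu), throughput = lambda = 42 per hour

42 per hour


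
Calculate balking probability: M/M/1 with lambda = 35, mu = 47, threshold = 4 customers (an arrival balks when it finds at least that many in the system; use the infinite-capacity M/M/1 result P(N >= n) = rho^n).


P(N >= 4) = rho^4 = (35/47)^4 = 0.3075

0.3075


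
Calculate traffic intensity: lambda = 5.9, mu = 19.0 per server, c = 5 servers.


rho = lambda / (c * mu) = 5.9 / (5 * 19.0) = 0.0621

0.0621


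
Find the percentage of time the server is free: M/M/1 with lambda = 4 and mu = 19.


Idle fraction = (1 - rho) * 100 = (1 - 4/19) * 100 = 78.9%

78.9%


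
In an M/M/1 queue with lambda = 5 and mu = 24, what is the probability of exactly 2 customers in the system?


rho = 5/24; P(n) = (1-rho)*rho^n = (1-5/24)*(5/24)^2 = 0.0344

0.0344


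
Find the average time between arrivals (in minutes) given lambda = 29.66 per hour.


Mean interarrival time = 60/lambda = 60/29.66 = 2.02 minutes

2.02 minutes


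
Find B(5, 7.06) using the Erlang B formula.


B(N,A) = (A^N/N!) / sum(A^k/k!, k=0..N) with N=5, A=7.06 = 0.4282

0.4282


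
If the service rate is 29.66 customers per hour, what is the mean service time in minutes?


Mean service time = 60/mu = 60/29.66 = 2.02 minutes

2.02 minutes


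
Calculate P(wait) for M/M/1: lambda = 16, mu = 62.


P(wait) = rho = lambda/mu = 16/62 = 0.2581

0.2581


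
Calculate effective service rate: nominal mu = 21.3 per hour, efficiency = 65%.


Effective rate = mu * efficiency = 21.3 * 0.65 = 13.85 per hour

13.85 per hour


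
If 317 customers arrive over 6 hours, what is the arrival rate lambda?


lambda = total arrivals / time = 317 / 6 = 52.83 per hour

52.83 per hour


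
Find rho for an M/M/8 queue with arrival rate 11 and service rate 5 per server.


rho = lambda/(c*mu) = 11/(8*5) = 0.275

0.275


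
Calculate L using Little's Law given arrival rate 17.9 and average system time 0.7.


L = lambda * W = 17.9 * 0.7 = 12.53

12.53


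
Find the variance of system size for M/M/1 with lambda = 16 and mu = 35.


rho = 16/35; Var(N) = rho/(1-rho)^2 = 1.55

1.55


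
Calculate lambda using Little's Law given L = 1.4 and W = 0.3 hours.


lambda = L / W = 1.4 / 0.3 = 4.67 per hour

4.67 per hour


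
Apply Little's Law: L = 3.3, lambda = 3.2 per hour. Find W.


W = L / lambda = 3.3 / 3.2 = 1.0313 hours

1.0313 hours


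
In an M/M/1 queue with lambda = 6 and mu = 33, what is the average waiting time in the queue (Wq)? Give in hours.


rho = 6/33; Wq = rho/(mu - lambda) = 0.0067 hours

0.0067 hours


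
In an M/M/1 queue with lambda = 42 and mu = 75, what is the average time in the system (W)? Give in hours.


W = 1/(mu - lambda) = 1/(75 - 42) = 0.0303 hours

0.0303 hours


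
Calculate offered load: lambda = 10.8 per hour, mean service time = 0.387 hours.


Offered load a = lambda * E[S] = 10.8 * 0.387 = 4.18 Erlangs

4.18 Erlangs


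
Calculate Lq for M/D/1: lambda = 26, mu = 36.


M/D/1: Lq = rho^2 / (2*(1-rho)) where rho = 26/36; Lq = 0.94

0.94


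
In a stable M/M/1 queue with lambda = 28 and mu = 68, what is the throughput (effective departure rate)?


For a stable queue (lambda < mu), throughput = lambda = 28 per hour

28 per hour


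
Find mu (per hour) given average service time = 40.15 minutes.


mu = 60 / avg_service_time = 60 / 40.15 = 1.49 per hour

1.49 per hour


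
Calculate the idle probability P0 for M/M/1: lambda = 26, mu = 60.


P0 = 1 - rho = 1 - 26/60 = 0.5667

0.5667


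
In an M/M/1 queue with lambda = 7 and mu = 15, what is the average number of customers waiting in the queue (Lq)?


rho = 7/15; Lq = rho^2/(1-rho) = 0.41

0.41


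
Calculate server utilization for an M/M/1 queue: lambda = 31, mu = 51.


rho = lambda/mu = 31/51 = 0.6078

0.6078


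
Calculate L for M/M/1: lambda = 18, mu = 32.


rho = 18/32; L = rho/(1-rho) = 1.29

1.29


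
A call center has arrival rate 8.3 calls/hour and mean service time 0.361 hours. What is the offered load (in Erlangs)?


Offered load a = lambda * E[S] = 8.3 * 0.361 = 3.0 Erlangs

3.0 Erlangs


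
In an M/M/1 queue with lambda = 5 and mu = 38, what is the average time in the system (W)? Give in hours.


W = 1/(mu - lambda) = 1/(38 - 5) = 0.0303 hours

0.0303 hours


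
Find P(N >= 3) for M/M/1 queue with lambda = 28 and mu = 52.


P(N >= 3) = rho^3 = (28/52)^3 = 0.1561

0.1561


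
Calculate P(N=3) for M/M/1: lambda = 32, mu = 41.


rho = 32/41; P(n) = (1-rho)*rho^n = (1-32/41)*(32/41)^3 = 0.1044

0.1044


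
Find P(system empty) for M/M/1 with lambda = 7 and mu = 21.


P0 = 1 - rho = 1 - 7/21 = 0.6667

0.6667


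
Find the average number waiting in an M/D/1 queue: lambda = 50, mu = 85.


M/D/1: Lq = rho^2 / (2*(1-rho)) where rho = 50/85; Lq = 0.42

0.42


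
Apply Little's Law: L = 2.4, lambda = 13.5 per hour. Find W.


W = L / lambda = 2.4 / 13.5 = 0.1778 hours

0.1778 hours


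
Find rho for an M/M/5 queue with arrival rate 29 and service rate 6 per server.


rho = lambda/(c*mu) = 29/(5*6) = 0.9667

0.9667


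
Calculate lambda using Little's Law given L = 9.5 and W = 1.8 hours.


lambda = L / W = 9.5 / 1.8 = 5.28 per hour

5.28 per hour


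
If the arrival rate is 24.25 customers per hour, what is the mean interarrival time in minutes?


Mean interarrival time = 60/lambda = 60/24.25 = 2.47 minutes

2.47 minutes


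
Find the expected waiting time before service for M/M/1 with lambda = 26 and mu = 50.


rho = 26/50; Wq = rho/(mu - lambda) = 0.0217 hours

0.0217 hours


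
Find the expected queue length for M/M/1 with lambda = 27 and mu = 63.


rho = 27/63; Lq = rho^2/(1-rho) = 0.32

0.32


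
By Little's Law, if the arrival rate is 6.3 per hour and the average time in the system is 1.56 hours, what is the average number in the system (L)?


L = lambda * W = 6.3 * 1.56 = 9.83

9.83


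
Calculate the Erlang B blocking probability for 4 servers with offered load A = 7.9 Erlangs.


B(N,A) = (A^N/N!) / sum(A^k/k!, k=0..N) with N=4, A=7.9 = 0.5703

0.5703


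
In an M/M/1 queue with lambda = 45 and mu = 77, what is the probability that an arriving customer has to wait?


P(wait) = rho = lambda/mu = 45/77 = 0.5844

0.5844


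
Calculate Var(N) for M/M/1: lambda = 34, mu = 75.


rho = 34/75; Var(N) = rho/(1-rho)^2 = 1.52

1.52


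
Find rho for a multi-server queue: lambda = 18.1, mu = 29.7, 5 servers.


rho = lambda / (c * mu) = 18.1 / (5 * 29.7) = 0.1219

0.1219


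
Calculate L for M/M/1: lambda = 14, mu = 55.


rho = 14/55; L = rho/(1-rho) = 0.34

0.34


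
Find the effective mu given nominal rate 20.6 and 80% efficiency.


Effective rate = mu * efficiency = 20.6 * 0.8 = 16.48 per hour

16.48 per hour


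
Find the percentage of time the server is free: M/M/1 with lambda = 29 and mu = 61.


Idle fraction = (1 - rho) * 100 = (1 - 29/61) * 100 = 52.5%

52.5%


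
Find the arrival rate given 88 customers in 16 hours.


lambda = total arrivals / time = 88 / 16 = 5.5 per hour

5.5 per hour


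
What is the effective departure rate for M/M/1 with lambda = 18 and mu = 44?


For a stable queue (lambda < mu), throughput = lambda = 18 per hour

18 per hour


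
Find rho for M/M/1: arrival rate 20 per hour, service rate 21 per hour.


rho = lambda/mu = 20/21 = 0.9524

0.9524


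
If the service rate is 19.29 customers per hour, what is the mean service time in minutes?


Mean service time = 60/mu = 60/19.29 = 3.11 minutes

3.11 minutes


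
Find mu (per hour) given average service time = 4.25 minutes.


mu = 60 / avg_service_time = 60 / 4.25 = 14.12 per hour

14.12 per hour


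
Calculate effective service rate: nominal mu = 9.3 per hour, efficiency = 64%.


Effective rate = mu * efficiency = 9.3 * 0.64 = 5.95 per hour

5.95 per hour


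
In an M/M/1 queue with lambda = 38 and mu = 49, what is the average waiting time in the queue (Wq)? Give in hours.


rho = 38/49; Wq = rho/(mu - lambda) = 0.0705 hours

0.0705 hours


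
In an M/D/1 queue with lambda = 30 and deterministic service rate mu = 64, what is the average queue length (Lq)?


M/D/1: Lq = rho^2 / (2*(1-rho)) where rho = 30/64; Lq = 0.21

0.21


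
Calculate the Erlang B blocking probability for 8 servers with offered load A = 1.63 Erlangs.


B(N,A) = (A^N/N!) / sum(A^k/k!, k=0..N) with N=8, A=1.63 = 0.0002

0.0002


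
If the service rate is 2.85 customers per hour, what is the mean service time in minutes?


Mean service time = 60/mu = 60/2.85 = 21.05 minutes

21.05 minutes


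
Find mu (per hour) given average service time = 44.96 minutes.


mu = 60 / avg_service_time = 60 / 44.96 = 1.33 per hour

1.33 per hour


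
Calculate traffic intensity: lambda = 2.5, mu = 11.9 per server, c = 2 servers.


rho = lambda / (c * mu) = 2.5 / (2 * 11.9) = 0.105

0.105


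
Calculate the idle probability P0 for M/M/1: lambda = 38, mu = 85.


P0 = 1 - rho = 1 - 38/85 = 0.5529

0.5529


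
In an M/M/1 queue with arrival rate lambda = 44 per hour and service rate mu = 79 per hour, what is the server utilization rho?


rho = lambda/mu = 44/79 = 0.557

0.557


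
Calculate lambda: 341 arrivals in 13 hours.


lambda = total arrivals / time = 341 / 13 = 26.23 per hour

26.23 per hour


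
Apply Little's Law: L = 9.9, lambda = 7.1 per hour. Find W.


W = L / lambda = 9.9 / 7.1 = 1.3944 hours

1.3944 hours


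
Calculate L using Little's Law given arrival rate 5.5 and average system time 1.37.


L = lambda * W = 5.5 * 1.37 = 7.54

7.54


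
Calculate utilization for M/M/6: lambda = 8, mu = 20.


rho = lambda/(c*mu) = 8/(6*20) = 0.0667

0.0667


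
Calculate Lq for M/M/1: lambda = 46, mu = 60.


rho = 46/60; Lq = rho^2/(1-rho) = 2.52

2.52


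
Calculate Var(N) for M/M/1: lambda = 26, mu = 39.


rho = 26/39; Var(N) = rho/(1-rho)^2 = 6.0

6.0


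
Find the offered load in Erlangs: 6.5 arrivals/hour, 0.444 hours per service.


Offered load a = lambda * E[S] = 6.5 * 0.444 = 2.89 Erlangs

2.89 Erlangs


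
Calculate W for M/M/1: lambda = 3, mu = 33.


W = 1/(mu - lambda) = 1/(33 - 3) = 0.0333 hours

0.0333 hours


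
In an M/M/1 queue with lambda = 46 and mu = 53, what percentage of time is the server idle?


Idle fraction = (1 - rho) * 100 = (1 - 46/53) * 100 = 13.2%

13.2%


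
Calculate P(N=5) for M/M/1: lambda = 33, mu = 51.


rho = 33/51; P(n) = (1-rho)*rho^n = (1-33/51)*(33/51)^5 = 0.04

0.04


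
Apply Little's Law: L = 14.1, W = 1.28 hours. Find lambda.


lambda = L / W = 14.1 / 1.28 = 11.02 per hour

11.02 per hour


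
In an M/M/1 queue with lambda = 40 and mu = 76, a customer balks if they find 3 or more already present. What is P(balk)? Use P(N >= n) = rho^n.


P(N >= 3) = rho^3 = (40/76)^3 = 0.1458

0.1458


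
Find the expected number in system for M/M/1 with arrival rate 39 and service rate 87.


rho = 39/87; L = rho/(1-rho) = 0.81

0.81


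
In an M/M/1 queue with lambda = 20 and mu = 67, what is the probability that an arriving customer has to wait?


P(wait) = rho = lambda/mu = 20/67 = 0.2985

0.2985


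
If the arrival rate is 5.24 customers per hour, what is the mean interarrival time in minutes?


Mean interarrival time = 60/lambda = 60/5.24 = 11.45 minutes

11.45 minutes


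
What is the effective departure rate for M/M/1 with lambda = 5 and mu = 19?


For a stable queue (lambda < mu), throughput = lambda = 5 per hour

5 per hour


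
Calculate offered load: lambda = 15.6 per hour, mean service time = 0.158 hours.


Offered load a = lambda * E[S] = 15.6 * 0.158 = 2.46 Erlangs

2.46 Erlangs


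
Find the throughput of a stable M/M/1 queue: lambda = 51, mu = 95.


For a stable queue (lambda < mu), throughput = lambda = 51 per hour

51 per hour


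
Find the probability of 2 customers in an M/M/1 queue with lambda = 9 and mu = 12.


rho = 9/12; P(n) = (1-rho)*rho^n = (1-9/12)*(9/12)^2 = 0.1406

0.1406


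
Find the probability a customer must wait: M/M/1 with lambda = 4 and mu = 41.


P(wait) = rho = lambda/mu = 4/41 = 0.0976

0.0976


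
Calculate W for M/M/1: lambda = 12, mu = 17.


W = 1/(mu - lambda) = 1/(17 - 12) = 0.2 hours

0.2 hours


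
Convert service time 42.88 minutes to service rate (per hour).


mu = 60 / avg_service_time = 60 / 42.88 = 1.4 per hour

1.4 per hour


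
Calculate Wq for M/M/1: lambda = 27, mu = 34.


rho = 27/34; Wq = rho/(mu - lambda) = 0.1134 hours

0.1134 hours


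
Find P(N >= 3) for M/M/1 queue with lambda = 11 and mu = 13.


P(N >= 3) = rho^3 = (11/13)^3 = 0.6058

0.6058


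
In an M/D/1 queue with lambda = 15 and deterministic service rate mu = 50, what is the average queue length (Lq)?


M/D/1: Lq = rho^2 / (2*(1-rho)) where rho = 15/50; Lq = 0.06

0.06


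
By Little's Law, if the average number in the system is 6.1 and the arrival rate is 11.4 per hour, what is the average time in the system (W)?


W = L / lambda = 6.1 / 11.4 = 0.5351 hours

0.5351 hours


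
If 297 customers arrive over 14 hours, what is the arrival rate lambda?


lambda = total arrivals / time = 297 / 14 = 21.21 per hour

21.21 per hour


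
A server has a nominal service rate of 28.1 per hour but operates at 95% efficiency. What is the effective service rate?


Effective rate = mu * efficiency = 28.1 * 0.95 = 26.7 per hour

26.7 per hour


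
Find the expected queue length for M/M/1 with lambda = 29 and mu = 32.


rho = 29/32; Lq = rho^2/(1-rho) = 8.76

8.76


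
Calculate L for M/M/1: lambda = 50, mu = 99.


rho = 50/99; L = rho/(1-rho) = 1.02

1.02


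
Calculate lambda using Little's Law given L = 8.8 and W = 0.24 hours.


lambda = L / W = 8.8 / 0.24 = 36.67 per hour

36.67 per hour


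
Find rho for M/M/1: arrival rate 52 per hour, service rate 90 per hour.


rho = lambda/mu = 52/90 = 0.5778

0.5778


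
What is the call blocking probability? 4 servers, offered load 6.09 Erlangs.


B(N,A) = (A^N/N!) / sum(A^k/k!, k=0..N) with N=4, A=6.09 = 0.4753

0.4753


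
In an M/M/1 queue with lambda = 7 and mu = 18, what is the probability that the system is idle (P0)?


P0 = 1 - rho = 1 - 7/18 = 0.6111

0.6111


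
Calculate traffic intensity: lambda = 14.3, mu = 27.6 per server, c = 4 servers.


rho = lambda / (c * mu) = 14.3 / (4 * 27.6) = 0.1295

0.1295


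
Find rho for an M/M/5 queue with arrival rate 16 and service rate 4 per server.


rho = lambda/(c*mu) = 16/(5*4) = 0.8

0.8


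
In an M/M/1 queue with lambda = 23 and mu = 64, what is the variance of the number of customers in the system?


rho = 23/64; Var(N) = rho/(1-rho)^2 = 0.88

0.88


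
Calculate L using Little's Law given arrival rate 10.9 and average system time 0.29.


L = lambda * W = 10.9 * 0.29 = 3.16

3.16


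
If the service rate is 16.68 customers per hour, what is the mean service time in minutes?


Mean service time = 60/mu = 60/16.68 = 3.6 minutes

3.6 minutes


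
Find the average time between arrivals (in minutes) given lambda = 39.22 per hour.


Mean interarrival time = 60/lambda = 60/39.22 = 1.53 minutes

1.53 minutes


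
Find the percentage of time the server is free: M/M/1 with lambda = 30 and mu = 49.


Idle fraction = (1 - rho) * 100 = (1 - 30/49) * 100 = 38.8%

38.8%


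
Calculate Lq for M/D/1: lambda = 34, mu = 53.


M/D/1: Lq = rho^2 / (2*(1-rho)) where rho = 34/53; Lq = 0.57

0.57


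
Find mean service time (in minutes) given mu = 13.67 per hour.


Mean service time = 60/mu = 60/13.67 = 4.39 minutes

4.39 minutes


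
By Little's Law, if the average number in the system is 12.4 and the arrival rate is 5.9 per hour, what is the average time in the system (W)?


W = L / lambda = 12.4 / 5.9 = 2.1017 hours

2.1017 hours


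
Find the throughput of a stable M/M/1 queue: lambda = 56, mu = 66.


For a stable queue (lambda < mu), throughput = lambda = 56 per hour

56 per hour


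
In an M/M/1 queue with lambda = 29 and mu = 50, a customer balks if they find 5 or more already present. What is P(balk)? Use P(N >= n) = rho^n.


P(N >= 5) = rho^5 = (29/50)^5 = 0.0656

0.0656


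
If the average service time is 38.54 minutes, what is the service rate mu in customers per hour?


mu = 60 / avg_service_time = 60 / 38.54 = 1.56 per hour

1.56 per hour


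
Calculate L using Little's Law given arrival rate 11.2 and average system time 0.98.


L = lambda * W = 11.2 * 0.98 = 10.98

10.98


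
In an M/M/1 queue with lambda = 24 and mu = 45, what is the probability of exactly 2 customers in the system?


rho = 24/45; P(n) = (1-rho)*rho^n = (1-24/45)*(24/45)^2 = 0.1327

0.1327


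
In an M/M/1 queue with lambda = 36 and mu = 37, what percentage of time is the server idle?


Idle fraction = (1 - rho) * 100 = (1 - 36/37) * 100 = 2.7%

2.7%


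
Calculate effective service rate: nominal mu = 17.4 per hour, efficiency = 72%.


Effective rate = mu * efficiency = 17.4 * 0.72 = 12.53 per hour

12.53 per hour


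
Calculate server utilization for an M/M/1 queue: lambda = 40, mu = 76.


rho = lambda/mu = 40/76 = 0.5263

0.5263


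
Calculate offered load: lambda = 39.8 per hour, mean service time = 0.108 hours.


Offered load a = lambda * E[S] = 39.8 * 0.108 = 4.3 Erlangs

4.3 Erlangs


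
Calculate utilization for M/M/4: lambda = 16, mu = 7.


rho = lambda/(c*mu) = 16/(4*7) = 0.5714

0.5714


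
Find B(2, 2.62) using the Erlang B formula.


B(N,A) = (A^N/N!) / sum(A^k/k!, k=0..N) with N=2, A=2.62 = 0.4867

0.4867


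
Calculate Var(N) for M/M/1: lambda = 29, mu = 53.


rho = 29/53; Var(N) = rho/(1-rho)^2 = 2.67

2.67


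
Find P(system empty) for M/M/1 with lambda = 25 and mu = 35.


P0 = 1 - rho = 1 - 25/35 = 0.2857

0.2857


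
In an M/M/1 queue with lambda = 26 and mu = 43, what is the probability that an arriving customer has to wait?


P(wait) = rho = lambda/mu = 26/43 = 0.6047

0.6047


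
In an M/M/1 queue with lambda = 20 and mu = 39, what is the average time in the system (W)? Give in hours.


W = 1/(mu - lambda) = 1/(39 - 20) = 0.0526 hours

0.0526 hours


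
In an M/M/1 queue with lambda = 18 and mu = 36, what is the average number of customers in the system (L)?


rho = 18/36; L = rho/(1-rho) = 1.0

1.0


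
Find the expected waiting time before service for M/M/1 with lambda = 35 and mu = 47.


rho = 35/47; Wq = rho/(mu - lambda) = 0.0621 hours

0.0621 hours


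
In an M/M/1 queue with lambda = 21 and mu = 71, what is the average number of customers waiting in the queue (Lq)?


rho = 21/71; Lq = rho^2/(1-rho) = 0.12

0.12


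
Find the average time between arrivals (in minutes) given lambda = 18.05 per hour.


Mean interarrival time = 60/lambda = 60/18.05 = 3.32 minutes

3.32 minutes


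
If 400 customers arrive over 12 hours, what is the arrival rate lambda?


lambda = total arrivals / time = 400 / 12 = 33.33 per hour

33.33 per hour


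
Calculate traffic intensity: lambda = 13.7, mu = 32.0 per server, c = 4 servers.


rho = lambda / (c * mu) = 13.7 / (4 * 32.0) = 0.107

0.107


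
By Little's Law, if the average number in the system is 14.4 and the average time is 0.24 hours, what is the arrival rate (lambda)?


lambda = L / W = 14.4 / 0.24 = 60.0 per hour

60.0 per hour


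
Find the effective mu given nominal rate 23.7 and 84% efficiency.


Effective rate = mu * efficiency = 23.7 * 0.84 = 19.91 per hour

19.91 per hour


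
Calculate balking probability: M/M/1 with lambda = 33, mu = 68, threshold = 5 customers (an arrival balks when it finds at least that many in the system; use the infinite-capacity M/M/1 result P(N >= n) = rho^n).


P(N >= 5) = rho^5 = (33/68)^5 = 0.0269

0.0269


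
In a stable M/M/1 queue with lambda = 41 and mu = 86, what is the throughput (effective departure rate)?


For a stable queue (lambda < mu), throughput = lambda = 41 per hour

41 per hour


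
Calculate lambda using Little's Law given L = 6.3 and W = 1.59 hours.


lambda = L / W = 6.3 / 1.59 = 3.96 per hour

3.96 per hour


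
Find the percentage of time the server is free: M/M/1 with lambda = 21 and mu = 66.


Idle fraction = (1 - rho) * 100 = (1 - 21/66) * 100 = 68.2%

68.2%


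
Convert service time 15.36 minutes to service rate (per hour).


mu = 60 / avg_service_time = 60 / 15.36 = 3.91 per hour

3.91 per hour


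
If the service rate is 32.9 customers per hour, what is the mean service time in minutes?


Mean service time = 60/mu = 60/32.9 = 1.82 minutes

1.82 minutes


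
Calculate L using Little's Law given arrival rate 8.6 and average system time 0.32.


L = lambda * W = 8.6 * 0.32 = 2.75

2.75


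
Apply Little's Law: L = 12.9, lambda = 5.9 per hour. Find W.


W = L / lambda = 12.9 / 5.9 = 2.1864 hours

2.1864 hours


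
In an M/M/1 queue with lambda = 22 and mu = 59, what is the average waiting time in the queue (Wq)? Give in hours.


rho = 22/59; Wq = rho/(mu - lambda) = 0.0101 hours

0.0101 hours


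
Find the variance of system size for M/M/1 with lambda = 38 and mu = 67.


rho = 38/67; Var(N) = rho/(1-rho)^2 = 3.03

3.03


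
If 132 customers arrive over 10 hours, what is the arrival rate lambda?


lambda = total arrivals / time = 132 / 10 = 13.2 per hour

13.2 per hour


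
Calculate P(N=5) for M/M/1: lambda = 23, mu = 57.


rho = 23/57; P(n) = (1-rho)*rho^n = (1-23/57)*(23/57)^5 = 0.0064

0.0064


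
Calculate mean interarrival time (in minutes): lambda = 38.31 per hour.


Mean interarrival time = 60/lambda = 60/38.31 = 1.57 minutes

1.57 minutes


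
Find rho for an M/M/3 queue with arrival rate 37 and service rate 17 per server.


rho = lambda/(c*mu) = 37/(3*17) = 0.7255

0.7255


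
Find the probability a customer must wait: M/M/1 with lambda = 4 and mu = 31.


P(wait) = rho = lambda/mu = 4/31 = 0.129

0.129


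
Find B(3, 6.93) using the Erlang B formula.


B(N,A) = (A^N/N!) / sum(A^k/k!, k=0..N) with N=3, A=6.93 = 0.6346

0.6346


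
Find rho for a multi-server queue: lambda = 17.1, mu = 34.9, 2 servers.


rho = lambda / (c * mu) = 17.1 / (2 * 34.9) = 0.245

0.245


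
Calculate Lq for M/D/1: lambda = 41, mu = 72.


M/D/1: Lq = rho^2 / (2*(1-rho)) where rho = 41/72; Lq = 0.38

0.38


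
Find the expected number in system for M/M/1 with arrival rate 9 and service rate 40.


rho = 9/40; L = rho/(1-rho) = 0.29

0.29


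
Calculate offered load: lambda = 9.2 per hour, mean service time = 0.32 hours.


Offered load a = lambda * E[S] = 9.2 * 0.32 = 2.94 Erlangs

2.94 Erlangs


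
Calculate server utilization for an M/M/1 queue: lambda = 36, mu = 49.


rho = lambda/mu = 36/49 = 0.7347

0.7347


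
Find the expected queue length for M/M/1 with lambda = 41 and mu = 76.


rho = 41/76; Lq = rho^2/(1-rho) = 0.63

0.63


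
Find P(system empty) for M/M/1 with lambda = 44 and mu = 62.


P0 = 1 - rho = 1 - 44/62 = 0.2903

0.2903


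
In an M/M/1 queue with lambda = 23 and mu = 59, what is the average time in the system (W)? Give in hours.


W = 1/(mu - lambda) = 1/(59 - 23) = 0.0278 hours

0.0278 hours


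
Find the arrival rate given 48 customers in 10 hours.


lambda = total arrivals / time = 48 / 10 = 4.8 per hour

4.8 per hour


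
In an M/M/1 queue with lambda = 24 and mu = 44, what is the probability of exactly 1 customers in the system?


rho = 24/44; P(n) = (1-rho)*rho^n = (1-24/44)*(24/44)^1 = 0.2479

0.2479


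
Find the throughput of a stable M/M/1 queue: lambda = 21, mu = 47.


For a stable queue (lambda < mu), throughput = lambda = 21 per hour

21 per hour


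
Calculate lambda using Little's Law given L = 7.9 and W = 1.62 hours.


lambda = L / W = 7.9 / 1.62 = 4.88 per hour

4.88 per hour


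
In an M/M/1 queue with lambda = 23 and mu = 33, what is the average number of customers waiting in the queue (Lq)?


rho = 23/33; Lq = rho^2/(1-rho) = 1.6

1.6


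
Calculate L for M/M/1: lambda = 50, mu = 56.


rho = 50/56; L = rho/(1-rho) = 8.33

8.33


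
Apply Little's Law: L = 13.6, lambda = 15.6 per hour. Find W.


W = L / lambda = 13.6 / 15.6 = 0.8718 hours

0.8718 hours


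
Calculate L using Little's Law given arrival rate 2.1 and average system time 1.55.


L = lambda * W = 2.1 * 1.55 = 3.26

3.26


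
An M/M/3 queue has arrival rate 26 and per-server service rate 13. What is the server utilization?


rho = lambda/(c*mu) = 26/(3*13) = 0.6667

0.6667


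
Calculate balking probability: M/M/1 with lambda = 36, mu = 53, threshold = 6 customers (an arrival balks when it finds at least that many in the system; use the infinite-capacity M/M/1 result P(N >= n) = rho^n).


P(N >= 6) = rho^6 = (36/53)^6 = 0.0982

0.0982


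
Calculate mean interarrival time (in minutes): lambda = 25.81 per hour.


Mean interarrival time = 60/lambda = 60/25.81 = 2.32 minutes

2.32 minutes


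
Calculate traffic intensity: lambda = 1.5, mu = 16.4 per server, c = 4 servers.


rho = lambda / (c * mu) = 1.5 / (4 * 16.4) = 0.0229

0.0229


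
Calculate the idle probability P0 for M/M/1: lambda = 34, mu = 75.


P0 = 1 - rho = 1 - 34/75 = 0.5467

0.5467


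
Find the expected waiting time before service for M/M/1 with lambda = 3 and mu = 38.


rho = 3/38; Wq = rho/(mu - lambda) = 0.0023 hours

0.0023 hours


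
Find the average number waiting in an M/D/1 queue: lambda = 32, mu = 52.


M/D/1: Lq = rho^2 / (2*(1-rho)) where rho = 32/52; Lq = 0.49

0.49


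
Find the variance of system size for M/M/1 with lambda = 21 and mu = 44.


rho = 21/44; Var(N) = rho/(1-rho)^2 = 1.75

1.75


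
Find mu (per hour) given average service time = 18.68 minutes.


mu = 60 / avg_service_time = 60 / 18.68 = 3.21 per hour

3.21 per hour


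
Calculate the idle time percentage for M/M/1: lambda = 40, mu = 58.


Idle fraction = (1 - rho) * 100 = (1 - 40/58) * 100 = 31.0%

31.0%


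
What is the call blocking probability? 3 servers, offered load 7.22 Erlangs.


B(N,A) = (A^N/N!) / sum(A^k/k!, k=0..N) with N=3, A=7.22 = 0.6466

0.6466


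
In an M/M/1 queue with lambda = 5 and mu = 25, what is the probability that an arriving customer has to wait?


P(wait) = rho = lambda/mu = 5/25 = 0.2

0.2


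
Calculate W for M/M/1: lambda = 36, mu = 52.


W = 1/(mu - lambda) = 1/(52 - 36) = 0.0625 hours

0.0625 hours


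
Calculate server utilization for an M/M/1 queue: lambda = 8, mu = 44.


rho = lambda/mu = 8/44 = 0.1818

0.1818


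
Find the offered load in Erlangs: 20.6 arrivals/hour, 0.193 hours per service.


Offered load a = lambda * E[S] = 20.6 * 0.193 = 3.98 Erlangs

3.98 Erlangs


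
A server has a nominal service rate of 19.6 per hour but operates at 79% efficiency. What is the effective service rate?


Effective rate = mu * efficiency = 19.6 * 0.79 = 15.48 per hour

15.48 per hour


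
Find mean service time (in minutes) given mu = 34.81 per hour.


Mean service time = 60/mu = 60/34.81 = 1.72 minutes

1.72 minutes


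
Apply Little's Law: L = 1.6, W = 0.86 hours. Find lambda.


lambda = L / W = 1.6 / 0.86 = 1.86 per hour

1.86 per hour


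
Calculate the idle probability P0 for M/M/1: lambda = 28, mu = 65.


P0 = 1 - rho = 1 - 28/65 = 0.5692

0.5692


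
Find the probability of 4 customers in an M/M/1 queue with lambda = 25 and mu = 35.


rho = 25/35; P(n) = (1-rho)*rho^n = (1-25/35)*(25/35)^4 = 0.0744

0.0744


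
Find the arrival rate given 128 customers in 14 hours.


lambda = total arrivals / time = 128 / 14 = 9.14 per hour

9.14 per hour


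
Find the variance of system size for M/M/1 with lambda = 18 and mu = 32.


rho = 18/32; Var(N) = rho/(1-rho)^2 = 2.94

2.94


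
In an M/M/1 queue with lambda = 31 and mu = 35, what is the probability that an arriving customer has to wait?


P(wait) = rho = lambda/mu = 31/35 = 0.8857

0.8857


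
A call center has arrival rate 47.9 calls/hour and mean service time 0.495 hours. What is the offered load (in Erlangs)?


Offered load a = lambda * E[S] = 47.9 * 0.495 = 23.71 Erlangs

23.71 Erlangs


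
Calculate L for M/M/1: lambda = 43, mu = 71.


rho = 43/71; L = rho/(1-rho) = 1.54

1.54


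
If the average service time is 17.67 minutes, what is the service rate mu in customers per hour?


mu = 60 / avg_service_time = 60 / 17.67 = 3.4 per hour

3.4 per hour


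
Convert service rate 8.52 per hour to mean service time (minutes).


Mean service time = 60/mu = 60/8.52 = 7.04 minutes

7.04 minutes


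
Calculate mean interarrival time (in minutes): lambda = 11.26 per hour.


Mean interarrival time = 60/lambda = 60/11.26 = 5.33 minutes

5.33 minutes


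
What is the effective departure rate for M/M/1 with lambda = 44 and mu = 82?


For a stable queue (lambda < mu), throughput = lambda = 44 per hour

44 per hour


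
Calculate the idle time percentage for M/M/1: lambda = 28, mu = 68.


Idle fraction = (1 - rho) * 100 = (1 - 28/68) * 100 = 58.8%

58.8%


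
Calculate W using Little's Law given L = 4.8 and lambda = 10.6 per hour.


W = L / lambda = 4.8 / 10.6 = 0.4528 hours

0.4528 hours


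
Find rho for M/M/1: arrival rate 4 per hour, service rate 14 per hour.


rho = lambda/mu = 4/14 = 0.2857

0.2857


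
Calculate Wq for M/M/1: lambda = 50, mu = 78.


rho = 50/78; Wq = rho/(mu - lambda) = 0.0229 hours

0.0229 hours


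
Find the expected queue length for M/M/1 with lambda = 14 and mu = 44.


rho = 14/44; Lq = rho^2/(1-rho) = 0.15

0.15


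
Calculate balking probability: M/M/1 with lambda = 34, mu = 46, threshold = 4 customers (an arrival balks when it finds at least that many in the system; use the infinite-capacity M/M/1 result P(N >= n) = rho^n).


P(N >= 4) = rho^4 = (34/46)^4 = 0.2985

0.2985


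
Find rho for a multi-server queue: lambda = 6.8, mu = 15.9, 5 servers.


rho = lambda / (c * mu) = 6.8 / (5 * 15.9) = 0.0855

0.0855


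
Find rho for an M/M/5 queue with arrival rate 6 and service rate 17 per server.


rho = lambda/(c*mu) = 6/(5*17) = 0.0706

0.0706


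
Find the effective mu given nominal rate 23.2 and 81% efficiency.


Effective rate = mu * efficiency = 23.2 * 0.81 = 18.79 per hour

18.79 per hour


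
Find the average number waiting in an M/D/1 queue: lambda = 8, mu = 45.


M/D/1: Lq = rho^2 / (2*(1-rho)) where rho = 8/45; Lq = 0.02

0.02


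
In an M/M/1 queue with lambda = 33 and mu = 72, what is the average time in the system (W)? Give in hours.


W = 1/(mu - lambda) = 1/(72 - 33) = 0.0256 hours

0.0256 hours


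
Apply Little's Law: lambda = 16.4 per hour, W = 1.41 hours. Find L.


L = lambda * W = 16.4 * 1.41 = 23.12

23.12


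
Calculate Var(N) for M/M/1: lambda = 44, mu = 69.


rho = 44/69; Var(N) = rho/(1-rho)^2 = 4.86

4.86


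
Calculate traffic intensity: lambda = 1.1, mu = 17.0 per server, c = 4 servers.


rho = lambda / (c * mu) = 1.1 / (4 * 17.0) = 0.0162

0.0162


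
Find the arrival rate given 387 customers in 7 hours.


lambda = total arrivals / time = 387 / 7 = 55.29 per hour

55.29 per hour


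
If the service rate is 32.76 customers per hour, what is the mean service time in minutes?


Mean service time = 60/mu = 60/32.76 = 1.83 minutes

1.83 minutes


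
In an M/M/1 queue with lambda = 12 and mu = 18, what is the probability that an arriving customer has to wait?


P(wait) = rho = lambda/mu = 12/18 = 0.6667

0.6667


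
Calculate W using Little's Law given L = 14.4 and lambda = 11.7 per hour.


W = L / lambda = 14.4 / 11.7 = 1.2308 hours

1.2308 hours


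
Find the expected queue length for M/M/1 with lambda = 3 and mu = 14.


rho = 3/14; Lq = rho^2/(1-rho) = 0.06

0.06


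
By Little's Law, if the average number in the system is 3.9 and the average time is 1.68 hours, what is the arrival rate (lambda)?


lambda = L / W = 3.9 / 1.68 = 2.32 per hour

2.32 per hour


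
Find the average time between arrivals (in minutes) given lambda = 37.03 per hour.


Mean interarrival time = 60/lambda = 60/37.03 = 1.62 minutes

1.62 minutes


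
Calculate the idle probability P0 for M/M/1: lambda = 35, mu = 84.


P0 = 1 - rho = 1 - 35/84 = 0.5833

0.5833


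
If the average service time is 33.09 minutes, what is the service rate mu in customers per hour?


mu = 60 / avg_service_time = 60 / 33.09 = 1.81 per hour

1.81 per hour


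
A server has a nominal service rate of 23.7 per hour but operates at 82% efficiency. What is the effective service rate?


Effective rate = mu * efficiency = 23.7 * 0.82 = 19.43 per hour

19.43 per hour


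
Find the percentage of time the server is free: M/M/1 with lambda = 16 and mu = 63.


Idle fraction = (1 - rho) * 100 = (1 - 16/63) * 100 = 74.6%

74.6%


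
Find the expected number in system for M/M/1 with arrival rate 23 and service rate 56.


rho = 23/56; L = rho/(1-rho) = 0.7

0.7


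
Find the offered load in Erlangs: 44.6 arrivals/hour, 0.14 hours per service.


Offered load a = lambda * E[S] = 44.6 * 0.14 = 6.24 Erlangs

6.24 Erlangs


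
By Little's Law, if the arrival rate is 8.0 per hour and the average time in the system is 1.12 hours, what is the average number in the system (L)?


L = lambda * W = 8.0 * 1.12 = 8.96

8.96


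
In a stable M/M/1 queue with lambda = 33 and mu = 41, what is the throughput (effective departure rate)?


For a stable queue (lambda < mu), throughput = lambda = 33 per hour

33 per hour


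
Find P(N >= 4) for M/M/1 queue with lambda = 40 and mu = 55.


P(N >= 4) = rho^4 = (40/55)^4 = 0.2798

0.2798


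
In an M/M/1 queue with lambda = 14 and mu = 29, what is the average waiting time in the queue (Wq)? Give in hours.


rho = 14/29; Wq = rho/(mu - lambda) = 0.0322 hours

0.0322 hours


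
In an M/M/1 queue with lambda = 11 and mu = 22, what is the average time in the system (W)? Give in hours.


W = 1/(mu - lambda) = 1/(22 - 11) = 0.0909 hours

0.0909 hours


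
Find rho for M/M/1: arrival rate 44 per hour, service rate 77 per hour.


rho = lambda/mu = 44/77 = 0.5714

0.5714


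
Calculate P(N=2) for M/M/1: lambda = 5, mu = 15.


rho = 5/15; P(n) = (1-rho)*rho^n = (1-5/15)*(5/15)^2 = 0.0741

0.0741


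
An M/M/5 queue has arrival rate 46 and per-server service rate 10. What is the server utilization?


rho = lambda/(c*mu) = 46/(5*10) = 0.92

0.92


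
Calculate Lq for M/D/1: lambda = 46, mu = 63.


M/D/1: Lq = rho^2 / (2*(1-rho)) where rho = 46/63; Lq = 0.99

0.99


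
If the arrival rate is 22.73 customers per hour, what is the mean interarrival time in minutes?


Mean interarrival time = 60/lambda = 60/22.73 = 2.64 minutes

2.64 minutes


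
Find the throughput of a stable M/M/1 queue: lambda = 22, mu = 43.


For a stable queue (lambda < mu), throughput = lambda = 22 per hour

22 per hour


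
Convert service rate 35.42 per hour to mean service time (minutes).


Mean service time = 60/mu = 60/35.42 = 1.69 minutes

1.69 minutes


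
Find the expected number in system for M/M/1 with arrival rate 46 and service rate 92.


rho = 46/92; L = rho/(1-rho) = 1.0

1.0


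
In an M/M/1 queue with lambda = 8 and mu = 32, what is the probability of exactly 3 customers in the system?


rho = 8/32; P(n) = (1-rho)*rho^n = (1-8/32)*(8/32)^3 = 0.0117

0.0117


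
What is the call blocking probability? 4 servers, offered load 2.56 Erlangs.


B(N,A) = (A^N/N!) / sum(A^k/k!, k=0..N) with N=4, A=2.56 = 0.1567

0.1567


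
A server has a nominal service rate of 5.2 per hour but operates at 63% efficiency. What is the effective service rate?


Effective rate = mu * efficiency = 5.2 * 0.63 = 3.28 per hour

3.28 per hour
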